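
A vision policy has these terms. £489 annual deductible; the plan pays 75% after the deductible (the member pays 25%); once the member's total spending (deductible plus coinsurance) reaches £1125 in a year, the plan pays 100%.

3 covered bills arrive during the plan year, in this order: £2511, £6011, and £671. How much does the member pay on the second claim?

Bill 1, £2511: £489 to deductible, leaving £2022; coinsurance £2022 × 25% = £505.50. Cost to member: £994.50. OOP to date £994.50.
Bill 2, £6011: deductible met; 25% of £6011 = £1502.75. OOP would hit £2497.25 > £1125, so the cap limits the member to £1125 − £994.50 = £130.50.

£130.50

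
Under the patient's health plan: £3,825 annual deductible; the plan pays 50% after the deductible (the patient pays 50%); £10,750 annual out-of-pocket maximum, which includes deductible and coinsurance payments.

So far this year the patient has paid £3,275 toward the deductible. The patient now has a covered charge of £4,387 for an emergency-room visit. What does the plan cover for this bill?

£1,918.50

Deductible still to meet: £3,825 − £3,275 = £550.
After the £550 deductible portion, £4,387 − £550 = £3,837 is subject to coinsurance.
Coinsurance: £3,837 × 50% = £1,918.50.
That puts the patient's cost at £550 + £1,918.50 = £2,468.50 before any cap.
Cumulative spending £3,275 + £2,468.50 = £5,743.50 stays under the £10,750 maximum.
Insurer pays the balance: £4,387 − £2,468.50 = £1,918.50.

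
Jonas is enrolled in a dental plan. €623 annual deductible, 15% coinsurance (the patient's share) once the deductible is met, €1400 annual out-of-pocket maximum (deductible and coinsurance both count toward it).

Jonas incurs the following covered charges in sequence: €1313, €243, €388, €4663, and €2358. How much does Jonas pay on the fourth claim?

€578.85

Claim 1 (€1313): €623 to deductible, leaving €690; patient's 15% is €103.50. Patient owes €726.50 (running OOP €726.50).
Claim 2 (€243): deductible already satisfied, so patient's share is 15% × €243 = €36.45. Patient pays €36.45; OOP now €762.95.
Claim 3 (€388): 15% coinsurance on €388 = €58.20. Patient pays €58.20; OOP now €821.15.
Claim 4 (€4663): deductible met; 15% of €4663 = €699.45. Adding that to €821.15 gives €1520.60, past the €1400 cap; patient pays only €1400 − €821.15 = €578.85.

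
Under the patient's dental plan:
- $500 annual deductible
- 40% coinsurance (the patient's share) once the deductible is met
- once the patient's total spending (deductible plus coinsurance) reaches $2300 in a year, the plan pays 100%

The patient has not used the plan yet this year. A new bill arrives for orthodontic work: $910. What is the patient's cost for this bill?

$664

The full $500 deductible is still open; $500 of this bill applies to it.
The remaining $410 (= $910 − $500) moves to coinsurance.
40% of $410 = $164 falls to the patient.
So the patient owes $500 + $164 = $664 before any cap.
Cumulative spending $0 + $664 = $664 stays under the $2300 maximum.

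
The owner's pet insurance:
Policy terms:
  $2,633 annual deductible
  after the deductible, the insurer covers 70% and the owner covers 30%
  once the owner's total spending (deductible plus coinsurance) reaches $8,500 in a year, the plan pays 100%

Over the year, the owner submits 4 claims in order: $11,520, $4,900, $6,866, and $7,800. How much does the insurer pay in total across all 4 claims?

Claim 1 ($11,520): deductible takes $2,633, $8,887 remains; 30% of $8,887 = $2,666.10. Owner pays $5,299.10; OOP now $5,299.10. Insurer: $11,520 − $5,299.10 = $6,220.90.
Claim 2 ($4,900): deductible met; 30% of $4,900 = $1,470. Owner pays $1,470; OOP now $6,769.10. Plan pays $4,900 − $1,470 = $3,430.
Claim 3 ($6,866): deductible met; 30% of $6,866 = $2,059.80. That would push OOP to $8,828.90, over the $8,500 cap, so owner pays $8,500 − $6,769.10 = $1,730.90. Insurer: $6,866 − $1,730.90 = $5,135.10.
Claim 4 ($7,800): deductible met; 30% of $7,800 = $2,340. OOP would hit $10,840 > $8,500, so the cap limits the owner to $8,500 − $8,500 = $0. Plan pays $7,800 − $0 = $7,800.
Insurer total = bills − owner's total = $31,086 − $8,500 = $22,586.

$22,586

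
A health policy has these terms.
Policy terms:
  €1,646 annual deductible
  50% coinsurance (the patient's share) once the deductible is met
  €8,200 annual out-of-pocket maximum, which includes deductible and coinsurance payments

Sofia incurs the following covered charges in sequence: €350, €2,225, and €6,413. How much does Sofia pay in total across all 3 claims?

Bill 1, €350: all of it applies to the deductible. Patient pays €350; OOP now €350.
Bill 2, €2,225: €1,296 to deductible, leaving €929; 50% of €929 = €464.50. Cost to patient: €1,760.50. OOP to date €2,110.50.
Bill 3, €6,413: deductible already satisfied, so patient's share is 50% × €6,413 = €3,206.50. Cost to patient: €3,206.50. OOP to date €5,317.
Total paid by the patient: €350 + €1,760.50 + €3,206.50 = €5,317.

€5,317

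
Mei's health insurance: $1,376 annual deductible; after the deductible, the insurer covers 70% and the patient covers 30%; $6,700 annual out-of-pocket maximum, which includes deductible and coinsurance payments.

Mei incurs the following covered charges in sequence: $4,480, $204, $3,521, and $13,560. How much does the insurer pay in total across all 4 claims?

Bill 1, $4,480: $1,376 finishes the deductible; $3,104 goes to coinsurance; coinsurance $3,104 × 30% = $931.20. Cost to patient: $2,307.20. OOP to date $2,307.20. Insurer: $4,480 − $2,307.20 = $2,172.80.
Bill 2, $204: deductible met; 30% of $204 = $61.20. Patient pays $61.20; OOP now $2,368.40. Plan pays $204 − $61.20 = $142.80.
Bill 3, $3,521: deductible already satisfied, so patient's share is 30% × $3,521 = $1,056.30. Cost to patient: $1,056.30. OOP to date $3,424.70. Insurer: $3,521 − $1,056.30 = $2,464.70.
Bill 4, $13,560: deductible met; 30% of $13,560 = $4,068. OOP would hit $7,492.70 > $6,700, so the cap limits the patient to $6,700 − $3,424.70 = $3,275.30. Insurer: $13,560 − $3,275.30 = $10,284.70.
Insurer total: $2,172.80 + $142.80 + $2,464.70 + $10,284.70 = $15,065.

$15,065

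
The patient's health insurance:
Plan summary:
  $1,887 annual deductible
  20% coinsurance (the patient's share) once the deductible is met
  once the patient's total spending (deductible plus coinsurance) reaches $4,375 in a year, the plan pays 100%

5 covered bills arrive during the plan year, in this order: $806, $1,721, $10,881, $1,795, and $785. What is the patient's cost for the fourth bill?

$183.80

Claim 1 ($806): entire amount goes to the deductible. Cost to patient: $806. OOP to date $806.
Claim 2 ($1,721): $1,081 finishes the deductible; $640 goes to coinsurance; patient's 20% is $128. Cost to patient: $1,209. OOP to date $2,015.
Claim 3 ($10,881): deductible met; 20% of $10,881 = $2,176.20. Patient owes $2,176.20 (running OOP $4,191.20).
Claim 4 ($1,795): deductible already satisfied, so patient's share is 20% × $1,795 = $359. Adding that to $4,191.20 gives $4,550.20, past the $4,375 cap; patient pays only $4,375 − $4,191.20 = $183.80.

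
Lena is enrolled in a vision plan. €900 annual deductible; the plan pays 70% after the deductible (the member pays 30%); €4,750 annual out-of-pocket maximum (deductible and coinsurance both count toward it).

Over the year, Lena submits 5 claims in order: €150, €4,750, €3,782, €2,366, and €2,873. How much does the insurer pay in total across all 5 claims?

€9,171

Claim 1 (€150): all of it applies to the deductible. Member pays €150; OOP now €150. Plan pays €150 − €150 = €0.
Claim 2 (€4,750): €750 finishes the deductible; €4,000 goes to coinsurance; 30% of €4,000 = €1,200. Member pays €1,950; OOP now €2,100. Plan pays €4,750 − €1,950 = €2,800.
Claim 3 (€3,782): deductible already satisfied, so member's share is 30% × €3,782 = €1,134.60. Member owes €1,134.60 (running OOP €3,234.60). Insurer: €3,782 − €1,134.60 = €2,647.40.
Claim 4 (€2,366): deductible already satisfied, so member's share is 30% × €2,366 = €709.80. Member owes €709.80 (running OOP €3,944.40). Plan pays €2,366 − €709.80 = €1,656.20.
Claim 5 (€2,873): deductible met; 30% of €2,873 = €861.90. OOP would hit €4,806.30 > €4,750, so the cap limits the member to €4,750 − €3,944.40 = €805.60. Insurer: €2,873 − €805.60 = €2,067.40.
Insurer total = bills − member's total = €13,921 − €4,750 = €9,171.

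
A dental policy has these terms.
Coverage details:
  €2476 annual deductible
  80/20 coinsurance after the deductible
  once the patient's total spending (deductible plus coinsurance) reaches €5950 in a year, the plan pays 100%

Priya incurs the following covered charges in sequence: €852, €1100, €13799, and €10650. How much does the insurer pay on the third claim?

Bill 1, €852: entire amount goes to the deductible. Patient owes €852 (running OOP €852). Insurer: €852 − €852 = €0.
Bill 2, €1100: fully absorbed by the deductible. Patient pays €1100; OOP now €1952. Plan pays €1100 − €1100 = €0.
Bill 3, €13799: €524 finishes the deductible; €13275 goes to coinsurance; 20% of €13275 = €2655. Patient owes €3179 (running OOP €5131). Plan pays €13799 − €3179 = €10620.

€10620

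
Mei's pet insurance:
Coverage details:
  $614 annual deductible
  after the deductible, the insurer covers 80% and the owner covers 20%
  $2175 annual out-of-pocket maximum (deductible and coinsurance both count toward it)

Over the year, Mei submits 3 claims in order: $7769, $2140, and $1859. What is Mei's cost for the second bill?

#1 ($7769): $614 finishes the deductible; $7155 goes to coinsurance; coinsurance $7155 × 20% = $1431. Owner owes $2045 (running OOP $2045).
#2 ($2140): deductible met; 20% of $2140 = $428. OOP would hit $2473 > $2175, so the cap limits the owner to $2175 − $2045 = $130.

$130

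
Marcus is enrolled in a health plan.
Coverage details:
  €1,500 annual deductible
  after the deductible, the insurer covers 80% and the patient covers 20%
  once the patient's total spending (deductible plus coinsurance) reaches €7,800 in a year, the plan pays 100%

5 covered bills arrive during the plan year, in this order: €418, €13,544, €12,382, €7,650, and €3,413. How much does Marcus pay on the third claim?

Bill 1, €418: entire amount goes to the deductible. Patient owes €418 (running OOP €418).
Bill 2, €13,544: deductible takes €1,082, €12,462 remains; coinsurance €12,462 × 20% = €2,492.40. Patient owes €3,574.40 (running OOP €3,992.40).
Bill 3, €12,382: 20% coinsurance on €12,382 = €2,476.40. Cost to patient: €2,476.40. OOP to date €6,468.80.

€2,476.40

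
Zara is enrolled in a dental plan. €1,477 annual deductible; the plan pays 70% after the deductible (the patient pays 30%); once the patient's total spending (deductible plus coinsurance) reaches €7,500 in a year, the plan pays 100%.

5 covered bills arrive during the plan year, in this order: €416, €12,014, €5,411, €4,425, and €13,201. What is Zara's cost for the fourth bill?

€1,113.80

Claim 1 (€416): fully absorbed by the deductible. Patient pays €416; OOP now €416.
Claim 2 (€12,014): deductible takes €1,061, €10,953 remains; patient's 30% is €3,285.90. Cost to patient: €4,346.90. OOP to date €4,762.90.
Claim 3 (€5,411): 30% coinsurance on €5,411 = €1,623.30. Patient owes €1,623.30 (running OOP €6,386.20).
Claim 4 (€4,425): deductible met; 30% of €4,425 = €1,327.50. That would push OOP to €7,713.70, over the €7,500 cap, so patient pays €7,500 − €6,386.20 = €1,113.80.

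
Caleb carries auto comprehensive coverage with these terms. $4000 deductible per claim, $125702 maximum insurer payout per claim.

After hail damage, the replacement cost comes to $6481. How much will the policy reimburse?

$2481

Subtract the deductible: $6481 − $4000 = $2481.
$2481 ≤ $125702, so the limit doesn't bind; insurer pays $2481.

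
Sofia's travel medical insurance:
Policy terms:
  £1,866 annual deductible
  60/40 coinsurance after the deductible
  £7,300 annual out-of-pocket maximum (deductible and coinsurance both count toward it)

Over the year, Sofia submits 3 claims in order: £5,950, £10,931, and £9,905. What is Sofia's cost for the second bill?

£3,800.40

Claim 1 — £5,950: deductible takes £1,866, £4,084 remains; traveler's 40% is £1,633.60. Traveler pays £3,499.60; OOP now £3,499.60.
Claim 2 — £10,931: 40% coinsurance on £10,931 = £4,372.40. That would push OOP to £7,872, over the £7,300 cap, so traveler pays £7,300 − £3,499.60 = £3,800.40.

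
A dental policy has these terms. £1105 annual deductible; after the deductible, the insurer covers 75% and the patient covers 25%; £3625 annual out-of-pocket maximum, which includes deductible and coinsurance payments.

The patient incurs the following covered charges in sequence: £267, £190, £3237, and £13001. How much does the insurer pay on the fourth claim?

Claim 1 (£267): fully absorbed by the deductible. Cost to patient: £267. OOP to date £267. Plan pays £267 − £267 = £0.
Claim 2 (£190): fully absorbed by the deductible. Patient pays £190; OOP now £457. Plan pays £190 − £190 = £0.
Claim 3 (£3237): deductible takes £648, £2589 remains; coinsurance £2589 × 25% = £647.25. Patient owes £1295.25 (running OOP £1752.25). Insurer: £3237 − £1295.25 = £1941.75.
Claim 4 (£13001): 25% coinsurance on £13001 = £3250.25. OOP would hit £5002.50 > £3625, so the cap limits the patient to £3625 − £1752.25 = £1872.75. Insurer: £13001 − £1872.75 = £11128.25.

£11128.25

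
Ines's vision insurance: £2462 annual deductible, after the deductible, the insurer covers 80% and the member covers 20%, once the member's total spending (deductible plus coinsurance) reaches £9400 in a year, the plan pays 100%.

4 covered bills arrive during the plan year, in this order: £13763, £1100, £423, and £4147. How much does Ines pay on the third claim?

£84.60

#1 (£13763): £2462 finishes the deductible; £11301 goes to coinsurance; 20% of £11301 = £2260.20. Member owes £4722.20 (running OOP £4722.20).
#2 (£1100): deductible met; 20% of £1100 = £220. Member pays £220; OOP now £4942.20.
#3 (£423): deductible met; 20% of £423 = £84.60. Cost to member: £84.60. OOP to date £5026.80.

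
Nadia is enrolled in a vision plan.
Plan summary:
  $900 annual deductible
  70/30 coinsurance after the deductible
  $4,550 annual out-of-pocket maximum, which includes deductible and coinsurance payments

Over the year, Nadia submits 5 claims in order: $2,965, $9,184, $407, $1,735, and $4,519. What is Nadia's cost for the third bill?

Claim 1 ($2,965): deductible takes $900, $2,065 remains; member's 30% is $619.50. Member owes $1,519.50 (running OOP $1,519.50).
Claim 2 ($9,184): deductible already satisfied, so member's share is 30% × $9,184 = $2,755.20. Member pays $2,755.20; OOP now $4,274.70.
Claim 3 ($407): deductible met; 30% of $407 = $122.10. Member owes $122.10 (running OOP $4,396.80).

$122.10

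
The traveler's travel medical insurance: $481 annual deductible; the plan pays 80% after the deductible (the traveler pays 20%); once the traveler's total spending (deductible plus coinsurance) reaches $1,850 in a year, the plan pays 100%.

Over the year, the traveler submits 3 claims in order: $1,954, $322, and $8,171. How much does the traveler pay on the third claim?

Bill 1, $1,954: deductible takes $481, $1,473 remains; coinsurance $1,473 × 20% = $294.60. Cost to traveler: $775.60. OOP to date $775.60.
Bill 2, $322: deductible already satisfied, so traveler's share is 20% × $322 = $64.40. Traveler pays $64.40; OOP now $840.
Bill 3, $8,171: deductible met; 20% of $8,171 = $1,634.20. OOP would hit $2,474.20 > $1,850, so the cap limits the traveler to $1,850 − $840 = $1,010.

$1,010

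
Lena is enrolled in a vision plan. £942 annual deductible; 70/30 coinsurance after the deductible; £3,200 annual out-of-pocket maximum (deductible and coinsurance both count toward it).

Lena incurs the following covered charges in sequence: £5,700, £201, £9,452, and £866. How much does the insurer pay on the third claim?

£8,681.70

#1 (£5,700): deductible takes £942, £4,758 remains; coinsurance £4,758 × 30% = £1,427.40. Cost to member: £2,369.40. OOP to date £2,369.40. Plan pays £5,700 − £2,369.40 = £3,330.60.
#2 (£201): deductible met; 30% of £201 = £60.30. Member pays £60.30; OOP now £2,429.70. Insurer: £201 − £60.30 = £140.70.
#3 (£9,452): 30% coinsurance on £9,452 = £2,835.60. OOP would hit £5,265.30 > £3,200, so the cap limits the member to £3,200 − £2,429.70 = £770.30. Plan pays £9,452 − £770.30 = £8,681.70.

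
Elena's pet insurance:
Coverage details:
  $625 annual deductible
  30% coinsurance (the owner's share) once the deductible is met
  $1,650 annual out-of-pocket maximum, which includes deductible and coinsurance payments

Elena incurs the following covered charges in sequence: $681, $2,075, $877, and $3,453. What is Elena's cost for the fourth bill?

#1 ($681): $625 to deductible, leaving $56; coinsurance $56 × 30% = $16.80. Owner owes $641.80 (running OOP $641.80).
#2 ($2,075): 30% coinsurance on $2,075 = $622.50. Cost to owner: $622.50. OOP to date $1,264.30.
#3 ($877): 30% coinsurance on $877 = $263.10. Owner pays $263.10; OOP now $1,527.40.
#4 ($3,453): deductible already satisfied, so owner's share is 30% × $3,453 = $1,035.90. OOP would hit $2,563.30 > $1,650, so the cap limits the owner to $1,650 − $1,527.40 = $122.60.

$122.60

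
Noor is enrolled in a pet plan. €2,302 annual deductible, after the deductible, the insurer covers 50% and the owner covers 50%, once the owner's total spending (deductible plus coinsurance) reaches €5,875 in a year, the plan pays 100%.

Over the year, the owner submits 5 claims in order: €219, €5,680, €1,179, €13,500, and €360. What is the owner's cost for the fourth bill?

#1 (€219): entire amount goes to the deductible. Owner owes €219 (running OOP €219).
#2 (€5,680): deductible takes €2,083, €3,597 remains; 50% of €3,597 = €1,798.50. Owner owes €3,881.50 (running OOP €4,100.50).
#3 (€1,179): deductible met; 50% of €1,179 = €589.50. Owner owes €589.50 (running OOP €4,690).
#4 (€13,500): deductible already satisfied, so owner's share is 50% × €13,500 = €6,750. That would push OOP to €11,440, over the €5,875 cap, so owner pays €5,875 − €4,690 = €1,185.

€1,185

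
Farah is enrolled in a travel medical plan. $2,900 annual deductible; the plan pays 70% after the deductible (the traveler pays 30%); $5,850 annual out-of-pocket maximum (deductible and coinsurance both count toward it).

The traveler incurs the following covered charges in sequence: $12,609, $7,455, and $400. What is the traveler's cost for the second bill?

Bill 1, $12,609: $2,900 to deductible, leaving $9,709; 30% of $9,709 = $2,912.70. Cost to traveler: $5,812.70. OOP to date $5,812.70.
Bill 2, $7,455: deductible met; 30% of $7,455 = $2,236.50. Adding that to $5,812.70 gives $8,049.20, past the $5,850 cap; traveler pays only $5,850 − $5,812.70 = $37.30.

$37.30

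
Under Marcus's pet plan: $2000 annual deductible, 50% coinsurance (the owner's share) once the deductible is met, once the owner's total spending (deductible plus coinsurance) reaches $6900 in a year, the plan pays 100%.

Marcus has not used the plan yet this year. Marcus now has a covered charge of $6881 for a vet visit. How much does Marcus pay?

$4440.50

Deductible not yet touched, so the first $2000 of the bill goes to the deductible.
The remaining $4881 (= $6881 − $2000) moves to coinsurance.
Coinsurance: $4881 × 50% = $2440.50.
Owner responsibility before any cap: $2000 + $2440.50 = $4440.50.
Total out-of-pocket so far would be $0 + $4440.50 = $4440.50, below the $6900 cap — no reduction.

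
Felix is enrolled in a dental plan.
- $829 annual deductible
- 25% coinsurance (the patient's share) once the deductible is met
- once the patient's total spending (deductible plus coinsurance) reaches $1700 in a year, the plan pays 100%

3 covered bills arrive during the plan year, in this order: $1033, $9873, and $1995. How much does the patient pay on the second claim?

Claim 1 — $1033: deductible takes $829, $204 remains; coinsurance $204 × 25% = $51. Cost to patient: $880. OOP to date $880.
Claim 2 — $9873: deductible already satisfied, so patient's share is 25% × $9873 = $2468.25. That would push OOP to $3348.25, over the $1700 cap, so patient pays $1700 − $880 = $820.

$820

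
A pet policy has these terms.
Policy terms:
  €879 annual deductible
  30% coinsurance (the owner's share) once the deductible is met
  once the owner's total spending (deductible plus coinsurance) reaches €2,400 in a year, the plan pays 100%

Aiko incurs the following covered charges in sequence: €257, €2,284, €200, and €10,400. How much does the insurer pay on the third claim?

€140

Bill 1, €257: fully absorbed by the deductible. Owner pays €257; OOP now €257. Insurer: €257 − €257 = €0.
Bill 2, €2,284: €622 finishes the deductible; €1,662 goes to coinsurance; 30% of €1,662 = €498.60. Cost to owner: €1,120.60. OOP to date €1,377.60. Insurer: €2,284 − €1,120.60 = €1,163.40.
Bill 3, €200: deductible already satisfied, so owner's share is 30% × €200 = €60. Owner pays €60; OOP now €1,437.60. Plan pays €200 − €60 = €140.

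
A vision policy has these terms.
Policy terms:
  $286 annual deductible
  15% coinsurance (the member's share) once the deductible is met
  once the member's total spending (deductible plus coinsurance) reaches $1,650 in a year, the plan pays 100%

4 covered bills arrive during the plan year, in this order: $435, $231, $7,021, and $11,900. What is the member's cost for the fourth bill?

Claim 1 — $435: $286 finishes the deductible; $149 goes to coinsurance; member's 15% is $22.35. Member owes $308.35 (running OOP $308.35).
Claim 2 — $231: 15% coinsurance on $231 = $34.65. Member pays $34.65; OOP now $343.
Claim 3 — $7,021: deductible already satisfied, so member's share is 15% × $7,021 = $1,053.15. Cost to member: $1,053.15. OOP to date $1,396.15.
Claim 4 — $11,900: 15% coinsurance on $11,900 = $1,785. That would push OOP to $3,181.15, over the $1,650 cap, so member pays $1,650 − $1,396.15 = $253.85.

$253.85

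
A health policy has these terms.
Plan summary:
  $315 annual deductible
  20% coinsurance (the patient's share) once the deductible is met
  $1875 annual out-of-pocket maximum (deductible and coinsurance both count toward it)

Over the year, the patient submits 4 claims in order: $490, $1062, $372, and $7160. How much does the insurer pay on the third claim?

$297.60

#1 ($490): $315 finishes the deductible; $175 goes to coinsurance; 20% of $175 = $35. Patient pays $350; OOP now $350. Insurer: $490 − $350 = $140.
#2 ($1062): deductible met; 20% of $1062 = $212.40. Cost to patient: $212.40. OOP to date $562.40. Insurer: $1062 − $212.40 = $849.60.
#3 ($372): deductible met; 20% of $372 = $74.40. Patient owes $74.40 (running OOP $636.80). Insurer: $372 − $74.40 = $297.60.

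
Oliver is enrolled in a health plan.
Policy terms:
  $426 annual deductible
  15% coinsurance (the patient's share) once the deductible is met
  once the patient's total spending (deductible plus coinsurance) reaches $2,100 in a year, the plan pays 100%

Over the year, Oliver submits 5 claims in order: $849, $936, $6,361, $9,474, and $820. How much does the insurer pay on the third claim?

Claim 1 — $849: $426 finishes the deductible; $423 goes to coinsurance; patient's 15% is $63.45. Cost to patient: $489.45. OOP to date $489.45. Insurer: $849 − $489.45 = $359.55.
Claim 2 — $936: 15% coinsurance on $936 = $140.40. Cost to patient: $140.40. OOP to date $629.85. Insurer: $936 − $140.40 = $795.60.
Claim 3 — $6,361: deductible already satisfied, so patient's share is 15% × $6,361 = $954.15. Patient owes $954.15 (running OOP $1,584). Plan pays $6,361 − $954.15 = $5,406.85.

$5,406.85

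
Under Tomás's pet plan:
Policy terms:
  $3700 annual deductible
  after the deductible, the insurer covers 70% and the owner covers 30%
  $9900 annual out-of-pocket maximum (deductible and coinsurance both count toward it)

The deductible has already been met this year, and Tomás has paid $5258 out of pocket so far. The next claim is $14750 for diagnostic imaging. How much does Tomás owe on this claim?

The deductible is already satisfied, so the full bill goes to coinsurance.
Coinsurance: $14750 × 30% = $4425.
Total out-of-pocket so far would be $5258 + $4425 = $9683, below the $9900 cap — no reduction.

$4425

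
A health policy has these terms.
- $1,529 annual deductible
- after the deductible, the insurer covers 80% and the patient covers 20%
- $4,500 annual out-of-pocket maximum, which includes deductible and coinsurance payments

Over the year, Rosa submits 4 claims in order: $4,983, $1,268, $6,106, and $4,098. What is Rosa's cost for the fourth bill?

Claim 1 — $4,983: $1,529 finishes the deductible; $3,454 goes to coinsurance; coinsurance $3,454 × 20% = $690.80. Patient owes $2,219.80 (running OOP $2,219.80).
Claim 2 — $1,268: deductible already satisfied, so patient's share is 20% × $1,268 = $253.60. Patient owes $253.60 (running OOP $2,473.40).
Claim 3 — $6,106: deductible already satisfied, so patient's share is 20% × $6,106 = $1,221.20. Cost to patient: $1,221.20. OOP to date $3,694.60.
Claim 4 — $4,098: deductible met; 20% of $4,098 = $819.60. That would push OOP to $4,514.20, over the $4,500 cap, so patient pays $4,500 − $3,694.60 = $805.40.

$805.40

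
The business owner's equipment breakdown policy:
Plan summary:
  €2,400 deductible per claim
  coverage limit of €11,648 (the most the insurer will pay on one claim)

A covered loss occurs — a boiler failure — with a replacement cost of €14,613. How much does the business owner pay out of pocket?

€2,965

After the deductible, €14,613 − €2,400 = €12,213 remains.
Since €12,213 > €11,648, the payout is capped at €11,648.
Business owner's share is the uncovered remainder: €14,613 − €11,648 = €2,965.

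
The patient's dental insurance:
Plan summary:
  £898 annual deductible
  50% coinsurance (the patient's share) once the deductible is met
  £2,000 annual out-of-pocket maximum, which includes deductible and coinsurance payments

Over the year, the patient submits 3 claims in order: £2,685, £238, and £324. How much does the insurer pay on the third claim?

£234.50

#1 (£2,685): £898 to deductible, leaving £1,787; patient's 50% is £893.50. Patient pays £1,791.50; OOP now £1,791.50. Insurer: £2,685 − £1,791.50 = £893.50.
#2 (£238): 50% coinsurance on £238 = £119. Patient pays £119; OOP now £1,910.50. Plan pays £238 − £119 = £119.
#3 (£324): deductible met; 50% of £324 = £162. That would push OOP to £2,072.50, over the £2,000 cap, so patient pays £2,000 − £1,910.50 = £89.50. Plan pays £324 − £89.50 = £234.50.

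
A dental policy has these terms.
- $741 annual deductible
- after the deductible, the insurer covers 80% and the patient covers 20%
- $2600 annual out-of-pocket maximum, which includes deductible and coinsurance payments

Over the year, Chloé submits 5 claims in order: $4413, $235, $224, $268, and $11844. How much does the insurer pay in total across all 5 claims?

Bill 1, $4413: $741 to deductible, leaving $3672; patient's 20% is $734.40. Cost to patient: $1475.40. OOP to date $1475.40. Insurer: $4413 − $1475.40 = $2937.60.
Bill 2, $235: deductible met; 20% of $235 = $47. Cost to patient: $47. OOP to date $1522.40. Plan pays $235 − $47 = $188.
Bill 3, $224: deductible already satisfied, so patient's share is 20% × $224 = $44.80. Patient pays $44.80; OOP now $1567.20. Plan pays $224 − $44.80 = $179.20.
Bill 4, $268: deductible met; 20% of $268 = $53.60. Patient pays $53.60; OOP now $1620.80. Insurer: $268 − $53.60 = $214.40.
Bill 5, $11844: deductible already satisfied, so patient's share is 20% × $11844 = $2368.80. That would push OOP to $3989.60, over the $2600 cap, so patient pays $2600 − $1620.80 = $979.20. Insurer: $11844 − $979.20 = $10864.80.
Insurer total = bills − patient's total = $16984 − $2600 = $14384.

$14384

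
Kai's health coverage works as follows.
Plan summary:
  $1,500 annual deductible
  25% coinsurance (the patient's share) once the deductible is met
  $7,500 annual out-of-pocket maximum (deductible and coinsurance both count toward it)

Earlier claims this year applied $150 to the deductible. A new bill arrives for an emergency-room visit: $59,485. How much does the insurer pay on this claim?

Deductible still to meet: $1,500 − $150 = $1,350.
That leaves $59,485 − $1,350 = $58,135 for coinsurance.
Coinsurance: $58,135 × 25% = $14,533.75.
Patient responsibility before any cap: $1,350 + $14,533.75 = $15,883.75.
Adding $15,883.75 to the $150 already spent would give $16,033.75, which exceeds the $7,500 cap; the patient pays just $7,500 − $150 = $7,350.
Insurer pays the balance: $59,485 − $7,350 = $52,135.

$52,135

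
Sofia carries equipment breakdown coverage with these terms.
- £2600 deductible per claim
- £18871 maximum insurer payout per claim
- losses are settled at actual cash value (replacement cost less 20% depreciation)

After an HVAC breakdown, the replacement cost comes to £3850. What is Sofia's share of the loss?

£3370

Depreciate 20%: the covered value is £3850 × 0.8 = £3080.
Subtract the deductible: £3080 − £2600 = £480.
That's under the £18871 cap, so the insurer reimburses the full £480.
The business owner bears the rest of the original loss: £3850 − £480 = £3370.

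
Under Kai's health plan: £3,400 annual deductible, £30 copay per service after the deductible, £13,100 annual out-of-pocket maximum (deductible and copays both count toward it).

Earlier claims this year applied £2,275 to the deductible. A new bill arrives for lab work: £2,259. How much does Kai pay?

£1,155

Deductible still to meet: £3,400 − £2,275 = £1,125.
That leaves £2,259 − £1,125 = £1,134 for the copay.
Copay on this service: £30.
Patient responsibility before any cap: £1,125 + £30 = £1,155.
Year-to-date out-of-pocket becomes £2,275 + £1,155 = £3,430, still under the £13,100 maximum, so no cap applies.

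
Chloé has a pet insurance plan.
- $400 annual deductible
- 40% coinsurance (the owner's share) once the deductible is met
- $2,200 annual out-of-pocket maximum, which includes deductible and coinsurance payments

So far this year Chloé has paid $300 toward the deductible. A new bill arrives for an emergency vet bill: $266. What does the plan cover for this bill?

$99.60

Remaining deductible: $400 − $300 = $100.
The remaining $166 (= $266 − $100) moves to coinsurance.
40% of $166 = $66.40 falls to the owner.
Owner responsibility before any cap: $100 + $66.40 = $166.40.
Year-to-date out-of-pocket becomes $300 + $166.40 = $466.40, still under the $2,200 maximum, so no cap applies.
Insurer pays the balance: $266 − $166.40 = $99.60.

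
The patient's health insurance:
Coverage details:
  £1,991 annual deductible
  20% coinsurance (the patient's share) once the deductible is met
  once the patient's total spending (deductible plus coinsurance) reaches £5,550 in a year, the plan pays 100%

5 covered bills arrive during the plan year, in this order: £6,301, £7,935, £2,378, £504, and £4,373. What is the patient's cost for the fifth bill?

Claim 1 (£6,301): £1,991 to deductible, leaving £4,310; 20% of £4,310 = £862. Patient pays £2,853; OOP now £2,853.
Claim 2 (£7,935): deductible met; 20% of £7,935 = £1,587. Cost to patient: £1,587. OOP to date £4,440.
Claim 3 (£2,378): deductible met; 20% of £2,378 = £475.60. Cost to patient: £475.60. OOP to date £4,915.60.
Claim 4 (£504): deductible met; 20% of £504 = £100.80. Patient owes £100.80 (running OOP £5,016.40).
Claim 5 (£4,373): deductible met; 20% of £4,373 = £874.60. That would push OOP to £5,891, over the £5,550 cap, so patient pays £5,550 − £5,016.40 = £533.60.

£533.60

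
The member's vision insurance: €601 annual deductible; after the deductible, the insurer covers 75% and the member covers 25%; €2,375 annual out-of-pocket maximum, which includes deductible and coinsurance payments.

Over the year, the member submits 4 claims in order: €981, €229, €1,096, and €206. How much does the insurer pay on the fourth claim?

Claim 1 (€981): deductible takes €601, €380 remains; 25% of €380 = €95. Cost to member: €696. OOP to date €696. Insurer: €981 − €696 = €285.
Claim 2 (€229): 25% coinsurance on €229 = €57.25. Cost to member: €57.25. OOP to date €753.25. Plan pays €229 − €57.25 = €171.75.
Claim 3 (€1,096): deductible already satisfied, so member's share is 25% × €1,096 = €274. Member owes €274 (running OOP €1,027.25). Insurer: €1,096 − €274 = €822.
Claim 4 (€206): deductible met; 25% of €206 = €51.50. Member owes €51.50 (running OOP €1,078.75). Plan pays €206 − €51.50 = €154.50.

€154.50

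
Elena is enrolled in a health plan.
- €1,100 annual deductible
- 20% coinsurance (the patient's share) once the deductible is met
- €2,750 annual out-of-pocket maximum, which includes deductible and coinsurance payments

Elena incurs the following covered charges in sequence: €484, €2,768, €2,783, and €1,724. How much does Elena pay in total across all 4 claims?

€2,431.80

Claim 1 (€484): all of it applies to the deductible. Patient pays €484; OOP now €484.
Claim 2 (€2,768): deductible takes €616, €2,152 remains; coinsurance €2,152 × 20% = €430.40. Patient owes €1,046.40 (running OOP €1,530.40).
Claim 3 (€2,783): 20% coinsurance on €2,783 = €556.60. Cost to patient: €556.60. OOP to date €2,087.
Claim 4 (€1,724): deductible met; 20% of €1,724 = €344.80. Patient owes €344.80 (running OOP €2,431.80).
Total paid by the patient: €484 + €1,046.40 + €556.60 + €344.80 = €2,431.80.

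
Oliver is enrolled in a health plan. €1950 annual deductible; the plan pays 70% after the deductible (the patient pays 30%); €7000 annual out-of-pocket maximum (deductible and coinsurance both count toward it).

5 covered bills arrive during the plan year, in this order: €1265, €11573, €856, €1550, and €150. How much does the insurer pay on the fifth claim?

€105

#1 (€1265): fully absorbed by the deductible. Cost to patient: €1265. OOP to date €1265. Insurer: €1265 − €1265 = €0.
#2 (€11573): deductible takes €685, €10888 remains; coinsurance €10888 × 30% = €3266.40. Cost to patient: €3951.40. OOP to date €5216.40. Plan pays €11573 − €3951.40 = €7621.60.
#3 (€856): deductible met; 30% of €856 = €256.80. Patient owes €256.80 (running OOP €5473.20). Insurer: €856 − €256.80 = €599.20.
#4 (€1550): deductible already satisfied, so patient's share is 30% × €1550 = €465. Patient pays €465; OOP now €5938.20. Insurer: €1550 − €465 = €1085.
#5 (€150): deductible met; 30% of €150 = €45. Patient pays €45; OOP now €5983.20. Plan pays €150 − €45 = €105.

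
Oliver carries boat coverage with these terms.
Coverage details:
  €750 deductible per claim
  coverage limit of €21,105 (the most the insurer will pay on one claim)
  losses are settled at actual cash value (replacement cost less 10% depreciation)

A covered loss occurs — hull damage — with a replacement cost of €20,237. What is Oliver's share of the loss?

Actual cash value after 10% depreciation: €20,237 × 90% = €18,213.30.
Subtract the deductible: €18,213.30 − €750 = €17,463.30.
That's under the €21,105 cap, so the insurer reimburses the full €17,463.30.
Out of pocket: €20,237 − €17,463.30 = €2,773.70.

€2,773.70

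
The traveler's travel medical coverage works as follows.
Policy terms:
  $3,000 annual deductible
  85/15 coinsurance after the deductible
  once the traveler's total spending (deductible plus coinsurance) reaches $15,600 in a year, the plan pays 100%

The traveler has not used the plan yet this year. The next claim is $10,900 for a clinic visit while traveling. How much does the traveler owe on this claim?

Nothing has been paid toward the $3,000 deductible, so the first $3,000 of this charge is applied there.
After the $3,000 deductible portion, $10,900 − $3,000 = $7,900 is subject to coinsurance.
Traveler's 15% share of $7,900 is $1,185.
So the traveler owes $3,000 + $1,185 = $4,185 before any cap.
Total out-of-pocket so far would be $0 + $4,185 = $4,185, below the $15,600 cap — no reduction.

$4,185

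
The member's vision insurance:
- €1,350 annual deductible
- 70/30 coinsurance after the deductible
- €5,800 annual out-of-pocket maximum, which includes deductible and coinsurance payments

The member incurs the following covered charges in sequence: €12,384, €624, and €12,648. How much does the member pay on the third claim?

Bill 1, €12,384: deductible takes €1,350, €11,034 remains; coinsurance €11,034 × 30% = €3,310.20. Member pays €4,660.20; OOP now €4,660.20.
Bill 2, €624: deductible already satisfied, so member's share is 30% × €624 = €187.20. Cost to member: €187.20. OOP to date €4,847.40.
Bill 3, €12,648: deductible met; 30% of €12,648 = €3,794.40. OOP would hit €8,641.80 > €5,800, so the cap limits the member to €5,800 − €4,847.40 = €952.60.

€952.60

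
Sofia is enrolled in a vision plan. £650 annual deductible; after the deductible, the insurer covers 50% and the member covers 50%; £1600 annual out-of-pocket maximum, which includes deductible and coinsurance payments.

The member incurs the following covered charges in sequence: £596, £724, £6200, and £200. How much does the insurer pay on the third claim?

£5585

#1 (£596): fully absorbed by the deductible. Member pays £596; OOP now £596. Plan pays £596 − £596 = £0.
#2 (£724): £54 finishes the deductible; £670 goes to coinsurance; coinsurance £670 × 50% = £335. Member pays £389; OOP now £985. Plan pays £724 − £389 = £335.
#3 (£6200): deductible met; 50% of £6200 = £3100. Adding that to £985 gives £4085, past the £1600 cap; member pays only £1600 − £985 = £615. Plan pays £6200 − £615 = £5585.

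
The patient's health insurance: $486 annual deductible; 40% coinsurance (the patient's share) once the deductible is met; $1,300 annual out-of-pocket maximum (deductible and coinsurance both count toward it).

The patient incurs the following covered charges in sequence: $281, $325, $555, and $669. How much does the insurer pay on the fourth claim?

Claim 1 — $281: all of it applies to the deductible. Patient owes $281 (running OOP $281). Plan pays $281 − $281 = $0.
Claim 2 — $325: $205 finishes the deductible; $120 goes to coinsurance; coinsurance $120 × 40% = $48. Patient owes $253 (running OOP $534). Insurer: $325 − $253 = $72.
Claim 3 — $555: deductible met; 40% of $555 = $222. Patient pays $222; OOP now $756. Insurer: $555 − $222 = $333.
Claim 4 — $669: 40% coinsurance on $669 = $267.60. Cost to patient: $267.60. OOP to date $1,023.60. Plan pays $669 − $267.60 = $401.40.

$401.40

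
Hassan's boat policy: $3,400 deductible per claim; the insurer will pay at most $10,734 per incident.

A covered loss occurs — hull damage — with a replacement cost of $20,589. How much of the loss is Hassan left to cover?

$9,855

Subtract the deductible: $20,589 − $3,400 = $17,189.
$17,189 exceeds the $10,734 limit, so the insurer pays the limit: $10,734.
The owner bears the rest of the original loss: $20,589 − $10,734 = $9,855.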